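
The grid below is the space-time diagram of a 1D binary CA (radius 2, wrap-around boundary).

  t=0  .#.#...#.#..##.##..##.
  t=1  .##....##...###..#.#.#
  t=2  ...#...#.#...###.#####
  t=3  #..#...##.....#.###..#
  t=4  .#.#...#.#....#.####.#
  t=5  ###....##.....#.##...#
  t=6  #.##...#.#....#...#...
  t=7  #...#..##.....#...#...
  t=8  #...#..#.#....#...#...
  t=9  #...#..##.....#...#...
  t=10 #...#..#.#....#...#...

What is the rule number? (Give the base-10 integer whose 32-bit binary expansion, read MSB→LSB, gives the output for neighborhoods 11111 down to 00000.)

  ##### -> .   bit 31 = 0  t=2,i=19
  ####. -> .   bit 30 = 0  t=2,i=20
  ###.# -> .   bit 29 = 0  t=2,i=15
  ###.. -> #   bit 28 = 1  t=1,i=14
  ##.## -> #   bit 27 = 1  t=0,i=14
  ##.#. -> .   bit 26 = 0  t=4,i=20
  ##..# -> #   bit 25 = 1  t=0,i=17
  ##... -> #   bit 24 = 1  t=1,i=3
  #.### -> #   bit 23 = 1  t=2,i=17
  #.##. -> .   bit 22 = 0  t=0,i=15
  #.#.# -> #   bit 21 = 1  t=1,i=19
  #.#.. -> .   bit 20 = 0  t=0,i=3
  #..## -> .   bit 19 = 0  t=0,i=11
  #..#. -> .   bit 18 = 0  t=0,i=0
  #...# -> .   bit 17 = 0  t=0,i=5
  #.... -> .   bit 16 = 0  t=1,i=4
  .#### -> #   bit 15 = 1  t=2,i=18
  .###. -> #   bit 14 = 1  t=1,i=13
  .##.# -> #   bit 13 = 1  t=0,i=13
  .##.. -> .   bit 12 = 0  t=0,i=16
  .#.## -> .   bit 11 = 0  t=1,i=0
  .#.#. -> #   bit 10 = 1  t=0,i=2
  .#..# -> .   bit 9 = 0  t=0,i=10
  .#... -> .   bit 8 = 0  t=0,i=4
  ..### -> .   bit 7 = 0  t=1,i=12
  ..##. -> #   bit 6 = 1  t=0,i=12
  ..#.# -> #   bit 5 = 1  t=0,i=1
  ..#.. -> #   bit 4 = 1  t=2,i=3
  ...## -> .   bit 3 = 0  t=1,i=6
  ...#. -> .   bit 2 = 0  t=0,i=6
  ....# -> .   bit 1 = 0  t=1,i=5
  ..... -> .   bit 0 = 0  t=3,i=11
  bits 00011011101000001110010001110000 = 463529072

463529072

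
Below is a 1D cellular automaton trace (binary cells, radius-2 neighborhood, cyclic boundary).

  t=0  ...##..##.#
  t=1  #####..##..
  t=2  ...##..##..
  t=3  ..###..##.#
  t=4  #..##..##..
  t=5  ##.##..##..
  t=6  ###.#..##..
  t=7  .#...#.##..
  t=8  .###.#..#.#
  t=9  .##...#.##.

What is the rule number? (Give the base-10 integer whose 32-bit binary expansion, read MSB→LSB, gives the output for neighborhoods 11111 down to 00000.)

  [31] ##### => .  t=1,i=2
  [30] ####. => #  t=1,i=3
  [29] ###.# => .  t=6,i=2
  [28] ###.. => #  t=1,i=4
  [27] ##.## => #  t=5,i=2
  [26] ##.#. => .  t=0,i=9
  [25] ##..# => .  t=0,i=5
  [24] ##... => .  t=2,i=9
  [23] #.### => #  t=8,i=1
  [22] #.##. => .  t=5,i=3
  [21] #.#.# => .  t=8,i=10
  [20] #.#.. => .  t=0,i=10
  [19] #..## => .  t=0,i=6
  [18] #..#. => .  t=4,i=10
  [17] #...# => #  t=0,i=1
  [16] #.... => #  t=2,i=10
  [15] .#### => .  t=1,i=1
  [14] .###. => #  t=3,i=3
  [13] .##.# => #  t=0,i=8
  [12] .##.. => #  t=0,i=4
  [11] .#.## => .  t=7,i=6
  [10] .#.#. => #  t=8,i=9
  [9] .#..# => #  t=3,i=0
  [8] .#... => #  t=0,i=0
  [7] ..### => .  t=1,i=0
  [6] ..##. => #  t=0,i=3
  [5] ..#.# => #  t=7,i=5
  [4] ..#.. => #  t=4,i=0
  [3] ...## => #  t=0,i=2
  [2] ...#. => .  t=7,i=0
  [1] ....# => .  t=2,i=1
  [0] ..... => .  t=2,i=0
  bits 01011000100000110111011101111000 = 1485010808

1485010808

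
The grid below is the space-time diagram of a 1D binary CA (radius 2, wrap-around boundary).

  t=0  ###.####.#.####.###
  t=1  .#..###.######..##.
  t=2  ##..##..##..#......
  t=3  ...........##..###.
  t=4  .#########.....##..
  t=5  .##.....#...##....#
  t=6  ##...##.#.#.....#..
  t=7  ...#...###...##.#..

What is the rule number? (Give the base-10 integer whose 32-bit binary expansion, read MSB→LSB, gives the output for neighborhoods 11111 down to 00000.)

1155976339

  ##### -> .   bit 31 = 0  t=0,i=0
  ####. -> #   bit 30 = 1  t=0,i=1
  ###.# -> .   bit 29 = 0  t=0,i=2
  ###.. -> .   bit 28 = 0  t=1,i=13
  ##.## -> .   bit 27 = 0  t=0,i=3
  ##.#. -> #   bit 26 = 1  t=0,i=8
  ##..# -> .   bit 25 = 0  t=1,i=14
  ##... -> .   bit 24 = 0  t=3,i=18
  #.### -> #   bit 23 = 1  t=0,i=4
  #.##. -> #   bit 22 = 1  t=5,i=1
  #.#.# -> #   bit 21 = 1  t=0,i=9
  #.#.. -> .   bit 20 = 0  t=6,i=10
  #..## -> .   bit 19 = 0  t=1,i=3
  #..#. -> #   bit 18 = 1  t=1,i=0
  #...# -> #   bit 17 = 1  t=4,i=18
  #.... -> .   bit 16 = 0  t=2,i=14
  .#### -> #   bit 15 = 1  t=0,i=5
  .###. -> #   bit 14 = 1  t=1,i=5
  .##.# -> .   bit 13 = 0  t=6,i=6
  .##.. -> .   bit 12 = 0  t=1,i=17
  .#.## -> #   bit 11 = 1  t=0,i=10
  .#.#. -> #   bit 10 = 1  t=6,i=9
  .#..# -> .   bit 9 = 0  t=1,i=2
  .#... -> .   bit 8 = 0  t=2,i=13
  ..### -> #   bit 7 = 1  t=1,i=4
  ..##. -> .   bit 6 = 0  t=1,i=16
  ..#.# -> .   bit 5 = 0  t=5,i=18
  ..#.. -> #   bit 4 = 1  t=1,i=1
  ...## -> .   bit 3 = 0  t=2,i=18
  ...#. -> .   bit 2 = 0  t=5,i=7
  ....# -> #   bit 1 = 1  t=2,i=17
  ..... -> #   bit 0 = 1  t=2,i=15
  bits 01000100111001101100110010010011 = 1155976339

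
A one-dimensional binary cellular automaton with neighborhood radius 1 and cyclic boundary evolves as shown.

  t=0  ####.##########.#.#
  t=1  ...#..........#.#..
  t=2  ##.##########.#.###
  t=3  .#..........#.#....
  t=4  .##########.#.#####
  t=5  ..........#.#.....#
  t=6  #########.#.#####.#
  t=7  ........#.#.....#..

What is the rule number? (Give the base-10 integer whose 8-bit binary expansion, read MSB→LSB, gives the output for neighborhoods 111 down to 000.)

85

  [7] ### => .  t=0,i=0
  [6] ##. => #  t=0,i=3
  [5] #.# => .  t=0,i=4
  [4] #.. => #  t=1,i=4
  [3] .## => .  t=0,i=5
  [2] .#. => #  t=0,i=16
  [1] ..# => .  t=1,i=2
  [0] ... => #  t=1,i=0
  bits 01010101 = 85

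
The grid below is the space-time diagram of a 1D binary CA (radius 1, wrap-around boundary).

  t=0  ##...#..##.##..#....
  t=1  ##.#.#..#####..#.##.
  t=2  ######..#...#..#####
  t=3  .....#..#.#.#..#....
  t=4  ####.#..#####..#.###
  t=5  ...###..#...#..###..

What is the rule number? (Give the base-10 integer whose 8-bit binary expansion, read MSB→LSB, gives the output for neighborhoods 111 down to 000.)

109

  [7] ### => .  t=1,i=9
  [6] ##. => #  t=0,i=1
  [5] #.# => #  t=0,i=10
  [4] #.. => .  t=0,i=2
  [3] .## => #  t=0,i=0
  [2] .#. => #  t=0,i=5
  [1] ..# => .  t=0,i=4
  [0] ... => #  t=0,i=3
  bits 01101101 = 109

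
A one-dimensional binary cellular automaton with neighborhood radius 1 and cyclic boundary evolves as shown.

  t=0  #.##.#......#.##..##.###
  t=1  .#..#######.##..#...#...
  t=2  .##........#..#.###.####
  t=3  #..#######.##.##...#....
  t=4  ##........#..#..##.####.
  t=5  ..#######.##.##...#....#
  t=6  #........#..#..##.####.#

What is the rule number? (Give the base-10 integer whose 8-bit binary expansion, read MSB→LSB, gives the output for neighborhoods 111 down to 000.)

53

  [7] ### => .  t=0,i=22
  [6] ##. => .  t=0,i=0
  [5] #.# => #  t=0,i=1
  [4] #.. => #  t=0,i=6
  [3] .## => .  t=0,i=2
  [2] .#. => #  t=0,i=5
  [1] ..# => .  t=0,i=11
  [0] ... => #  t=0,i=7
  bits 00110101 = 53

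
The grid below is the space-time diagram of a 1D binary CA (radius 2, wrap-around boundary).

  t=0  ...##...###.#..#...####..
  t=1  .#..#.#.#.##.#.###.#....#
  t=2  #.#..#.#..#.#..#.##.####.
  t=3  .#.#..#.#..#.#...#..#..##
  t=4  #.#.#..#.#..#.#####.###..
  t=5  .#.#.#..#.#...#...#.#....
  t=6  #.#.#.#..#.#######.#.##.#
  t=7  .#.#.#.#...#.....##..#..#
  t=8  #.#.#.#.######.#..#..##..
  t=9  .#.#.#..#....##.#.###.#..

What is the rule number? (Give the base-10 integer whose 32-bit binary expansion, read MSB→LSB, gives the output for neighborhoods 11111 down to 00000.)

617289622

  [31] ##### => .  t=4,i=16
  [30] ####. => .  t=0,i=21
  [29] ###.# => #  t=0,i=10
  [28] ###.. => .  t=0,i=22
  [27] ##.## => .  t=2,i=19
  [26] ##.#. => #  t=0,i=11
  [25] ##..# => .  t=4,i=23
  [24] ##... => .  t=0,i=5
  [23] #.### => #  t=1,i=15
  [22] #.##. => #  t=1,i=10
  [21] #.#.# => .  t=1,i=6
  [20] #.#.. => .  t=0,i=12
  [19] #..## => #  t=3,i=22
  [18] #..#. => .  t=0,i=14
  [17] #...# => #  t=0,i=6
  [16] #.... => #  t=0,i=24
  [15] .#### => .  t=0,i=20
  [14] .###. => .  t=0,i=9
  [13] .##.# => .  t=1,i=11
  [12] .##.. => #  t=0,i=4
  [11] .#.## => .  t=1,i=9
  [10] .#.#. => #  t=1,i=0
  [9] .#..# => #  t=0,i=13
  [8] .#... => #  t=0,i=16
  [7] ..### => #  t=0,i=8
  [6] ..##. => .  t=0,i=3
  [5] ..#.# => .  t=1,i=4
  [4] ..#.. => #  t=0,i=15
  [3] ...## => .  t=0,i=2
  [2] ...#. => #  t=1,i=23
  [1] ....# => #  t=0,i=1
  [0] ..... => .  t=0,i=0
  bits 00100100110010110001011110010110 = 617289622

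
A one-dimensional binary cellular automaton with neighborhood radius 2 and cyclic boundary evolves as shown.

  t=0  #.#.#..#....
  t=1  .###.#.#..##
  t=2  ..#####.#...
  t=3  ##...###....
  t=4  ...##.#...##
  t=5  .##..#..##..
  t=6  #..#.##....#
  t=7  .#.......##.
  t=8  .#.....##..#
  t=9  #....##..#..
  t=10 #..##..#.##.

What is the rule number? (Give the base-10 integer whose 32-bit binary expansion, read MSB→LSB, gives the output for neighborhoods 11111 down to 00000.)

1713522206

  [31] ##### => .  t=2,i=4
  [30] ####. => #  t=2,i=5
  [29] ###.# => #  t=1,i=3
  [28] ###.. => .  t=3,i=7
  [27] ##.## => .  t=1,i=0
  [26] ##.#. => #  t=1,i=4
  [25] ##..# => #  t=5,i=3
  [24] ##... => .  t=3,i=2
  [23] #.### => .  t=1,i=1
  [22] #.##. => .  t=6,i=5
  [21] #.#.# => #  t=0,i=2
  [20] #.#.. => .  t=0,i=4
  [19] #..## => .  t=1,i=9
  [18] #..#. => .  t=0,i=6
  [17] #...# => #  t=3,i=3
  [16] #.... => .  t=0,i=9
  [15] .#### => .  t=2,i=3
  [14] .###. => #  t=1,i=2
  [13] .##.# => .  t=1,i=11
  [12] .##.. => .  t=3,i=1
  [11] .#.## => .  t=6,i=4
  [10] .#.#. => #  t=0,i=1
  [9] .#..# => #  t=0,i=5
  [8] .#... => .  t=0,i=8
  [7] ..### => .  t=2,i=2
  [6] ..##. => .  t=1,i=10
  [5] ..#.# => .  t=0,i=0
  [4] ..#.. => #  t=0,i=7
  [3] ...## => #  t=2,i=1
  [2] ...#. => #  t=0,i=11
  [1] ....# => #  t=0,i=10
  [0] ..... => .  t=2,i=11
  bits 01100110001000100100011000011110 = 1713522206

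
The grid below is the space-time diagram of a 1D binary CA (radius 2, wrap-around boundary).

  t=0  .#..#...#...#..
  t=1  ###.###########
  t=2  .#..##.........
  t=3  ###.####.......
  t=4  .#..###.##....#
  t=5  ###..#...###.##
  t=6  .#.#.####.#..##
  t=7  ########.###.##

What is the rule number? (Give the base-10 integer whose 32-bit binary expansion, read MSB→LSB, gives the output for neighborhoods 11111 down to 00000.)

1202978684

  [31] ##### => .  t=1,i=0
  [30] ####. => #  t=1,i=1
  [29] ###.# => .  t=1,i=2
  [28] ###.. => .  t=3,i=7
  [27] ##.## => .  t=1,i=3
  [26] ##.#. => #  t=6,i=0
  [25] ##..# => #  t=5,i=3
  [24] ##... => #  t=2,i=6
  [23] #.### => #  t=1,i=4
  [22] #.##. => .  t=4,i=8
  [21] #.#.# => #  t=6,i=1
  [20] #.#.. => #  t=4,i=1
  [19] #..## => .  t=2,i=3
  [18] #..#. => .  t=0,i=3
  [17] #...# => #  t=0,i=6
  [16] #.... => #  t=2,i=7
  [15] .#### => #  t=1,i=5
  [14] .###. => #  t=3,i=1
  [13] .##.# => #  t=6,i=14
  [12] .##.. => #  t=2,i=5
  [11] .#.## => #  t=6,i=4
  [10] .#.#. => #  t=4,i=0
  [9] .#..# => #  t=0,i=2
  [8] .#... => #  t=0,i=5
  [7] ..### => .  t=3,i=0
  [6] ..##. => #  t=2,i=4
  [5] ..#.# => #  t=4,i=14
  [4] ..#.. => #  t=0,i=1
  [3] ...## => #  t=3,i=14
  [2] ...#. => #  t=0,i=0
  [1] ....# => .  t=2,i=14
  [0] ..... => .  t=2,i=8
  bits 01000111101100111111111101111100 = 1202978684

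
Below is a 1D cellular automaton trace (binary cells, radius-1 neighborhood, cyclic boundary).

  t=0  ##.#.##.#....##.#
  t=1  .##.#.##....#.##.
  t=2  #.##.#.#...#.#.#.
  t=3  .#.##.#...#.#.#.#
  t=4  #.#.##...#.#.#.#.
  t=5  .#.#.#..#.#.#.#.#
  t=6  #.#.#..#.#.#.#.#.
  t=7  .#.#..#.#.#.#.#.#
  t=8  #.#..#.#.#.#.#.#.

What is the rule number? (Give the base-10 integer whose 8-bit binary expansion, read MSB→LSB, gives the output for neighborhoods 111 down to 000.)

  ###|.  b7=0 t=0,i=0
  ##.|#  b6=1 t=0,i=1
  #.#|#  b5=1 t=0,i=2
  #..|.  b4=0 t=0,i=9
  .##|.  b3=0 t=0,i=5
  .#.|.  b2=0 t=0,i=3
  ..#|#  b1=1 t=0,i=12
  ...|.  b0=0 t=0,i=10
  bits 01100010 = 98

98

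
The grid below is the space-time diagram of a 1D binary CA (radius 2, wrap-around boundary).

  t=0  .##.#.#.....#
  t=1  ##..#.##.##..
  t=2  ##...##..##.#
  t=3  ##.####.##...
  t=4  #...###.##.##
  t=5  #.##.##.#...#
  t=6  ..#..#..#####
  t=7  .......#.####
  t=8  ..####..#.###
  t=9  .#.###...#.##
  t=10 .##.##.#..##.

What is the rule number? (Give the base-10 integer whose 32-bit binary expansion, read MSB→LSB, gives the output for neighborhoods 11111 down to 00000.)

4034582859

  nb #####: next=#  (t=6,i=10, bit31=1)
  nb ####.: next=#  (t=3,i=5, bit30=1)
  nb ###.#: next=#  (t=3,i=6, bit29=1)
  nb ###..: next=#  (t=2,i=1, bit28=1)
  nb ##.##: next=.  (t=1,i=8, bit27=0)
  nb ##.#.: next=.  (t=0,i=3, bit26=0)
  nb ##..#: next=.  (t=1,i=2, bit25=0)
  nb ##...: next=.  (t=2,i=2, bit24=0)
  nb #.###: next=.  (t=2,i=12, bit23=0)
  nb #.##.: next=#  (t=0,i=1, bit22=1)
  nb #.#.#: next=#  (t=0,i=4, bit21=1)
  nb #.#..: next=#  (t=0,i=6, bit20=1)
  nb #..##: next=#  (t=1,i=12, bit19=1)
  nb #..#.: next=.  (t=1,i=3, bit18=0)
  nb #...#: next=#  (t=2,i=3, bit17=1)
  nb #....: next=.  (t=0,i=8, bit16=0)
  nb .####: next=#  (t=3,i=4, bit15=1)
  nb .###.: next=#  (t=2,i=0, bit14=1)
  nb .##.#: next=.  (t=0,i=2, bit13=0)
  nb .##..: next=#  (t=1,i=1, bit12=1)
  nb .#.##: next=#  (t=0,i=0, bit11=1)
  nb .#.#.: next=.  (t=0,i=5, bit10=0)
  nb .#..#: next=.  (t=6,i=3, bit9=0)
  nb .#...: next=#  (t=0,i=7, bit8=1)
  nb ..###: next=.  (t=4,i=4, bit7=0)
  nb ..##.: next=#  (t=1,i=0, bit6=1)
  nb ..#.#: next=.  (t=0,i=12, bit5=0)
  nb ..#..: next=.  (t=6,i=2, bit4=0)
  nb ...##: next=#  (t=2,i=4, bit3=1)
  nb ...#.: next=.  (t=0,i=11, bit2=0)
  nb ....#: next=#  (t=0,i=10, bit1=1)
  nb .....: next=#  (t=0,i=9, bit0=1)
  bits 11110000011110101101100101001011 = 4034582859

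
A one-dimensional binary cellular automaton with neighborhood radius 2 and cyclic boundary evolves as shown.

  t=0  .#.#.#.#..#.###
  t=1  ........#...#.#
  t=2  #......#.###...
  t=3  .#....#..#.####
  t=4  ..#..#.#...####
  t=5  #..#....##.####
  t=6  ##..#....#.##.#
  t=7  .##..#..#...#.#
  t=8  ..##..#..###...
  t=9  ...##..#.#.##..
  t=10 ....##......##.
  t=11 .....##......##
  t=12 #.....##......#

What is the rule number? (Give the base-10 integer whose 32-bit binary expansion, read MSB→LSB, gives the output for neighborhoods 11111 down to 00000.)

1937945476

  ##### -> .   bit 31 = 0  t=5,i=13
  ####. -> #   bit 30 = 1  t=3,i=13
  ###.# -> #   bit 29 = 1  t=0,i=14
  ###.. -> #   bit 28 = 1  t=2,i=11
  ##.## -> .   bit 27 = 0  t=5,i=10
  ##.#. -> .   bit 26 = 0  t=0,i=0
  ##..# -> #   bit 25 = 1  t=4,i=0
  ##... -> #   bit 24 = 1  t=2,i=12
  #.### -> #   bit 23 = 1  t=0,i=12
  #.##. -> .   bit 22 = 0  t=6,i=11
  #.#.# -> .   bit 21 = 0  t=0,i=1
  #.#.. -> .   bit 20 = 0  t=0,i=7
  #..## -> .   bit 19 = 0  t=8,i=8
  #..#. -> .   bit 18 = 0  t=0,i=9
  #...# -> #   bit 17 = 1  t=1,i=10
  #.... -> .   bit 16 = 0  t=1,i=1
  .#### -> #   bit 15 = 1  t=3,i=12
  .###. -> .   bit 14 = 0  t=0,i=13
  .##.# -> #   bit 13 = 1  t=5,i=9
  .##.. -> #   bit 12 = 1  t=7,i=2
  .#.## -> .   bit 11 = 0  t=0,i=11
  .#.#. -> .   bit 10 = 0  t=0,i=2
  .#..# -> #   bit 9 = 1  t=0,i=8
  .#... -> #   bit 8 = 1  t=1,i=0
  ..### -> #   bit 7 = 1  t=4,i=11
  ..##. -> .   bit 6 = 0  t=5,i=8
  ..#.# -> .   bit 5 = 0  t=0,i=10
  ..#.. -> .   bit 4 = 0  t=1,i=8
  ...## -> .   bit 3 = 0  t=4,i=10
  ...#. -> #   bit 2 = 1  t=1,i=7
  ....# -> .   bit 1 = 0  t=1,i=6
  ..... -> .   bit 0 = 0  t=1,i=2
  bits 01110011100000101011001110000100 = 1937945476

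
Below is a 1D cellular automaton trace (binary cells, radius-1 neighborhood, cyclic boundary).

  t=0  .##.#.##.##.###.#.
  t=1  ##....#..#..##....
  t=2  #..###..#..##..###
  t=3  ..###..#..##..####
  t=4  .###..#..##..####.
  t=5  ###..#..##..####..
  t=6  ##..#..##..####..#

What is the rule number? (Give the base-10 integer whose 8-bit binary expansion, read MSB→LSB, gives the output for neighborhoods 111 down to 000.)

139

  [7] ### => #  t=0,i=13
  [6] ##. => .  t=0,i=2
  [5] #.# => .  t=0,i=3
  [4] #.. => .  t=0,i=17
  [3] .## => #  t=0,i=1
  [2] .#. => .  t=0,i=4
  [1] ..# => #  t=0,i=0
  [0] ... => #  t=1,i=3
  bits 10001011 = 139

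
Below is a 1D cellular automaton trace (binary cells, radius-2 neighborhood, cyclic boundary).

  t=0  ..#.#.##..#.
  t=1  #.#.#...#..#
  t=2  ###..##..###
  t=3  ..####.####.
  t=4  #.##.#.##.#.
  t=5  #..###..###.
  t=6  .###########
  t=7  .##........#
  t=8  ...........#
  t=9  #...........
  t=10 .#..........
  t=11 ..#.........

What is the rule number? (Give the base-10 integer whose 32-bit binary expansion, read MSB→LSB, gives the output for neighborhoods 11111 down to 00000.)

  nb #####: next=.  (t=2,i=0, bit31=0)
  nb ####.: next=.  (t=2,i=1, bit30=0)
  nb ###.#: next=#  (t=3,i=5, bit29=1)
  nb ###..: next=#  (t=2,i=2, bit28=1)
  nb ##.##: next=.  (t=3,i=6, bit27=0)
  nb ##.#.: next=#  (t=1,i=1, bit26=1)
  nb ##..#: next=#  (t=0,i=8, bit25=1)
  nb ##...: next=.  (t=3,i=11, bit24=0)
  nb #.###: next=#  (t=3,i=7, bit23=1)
  nb #.##.: next=.  (t=0,i=6, bit22=0)
  nb #.#.#: next=#  (t=0,i=4, bit21=1)
  nb #.#..: next=.  (t=1,i=4, bit20=0)
  nb #..##: next=#  (t=1,i=10, bit19=1)
  nb #..#.: next=.  (t=0,i=9, bit18=0)
  nb #...#: next=#  (t=0,i=0, bit17=1)
  nb #....: next=.  (t=7,i=4, bit16=0)
  nb .####: next=#  (t=2,i=10, bit15=1)
  nb .###.: next=#  (t=5,i=4, bit14=1)
  nb .##.#: next=#  (t=1,i=0, bit13=1)
  nb .##..: next=.  (t=0,i=7, bit12=0)
  nb .#.##: next=.  (t=0,i=5, bit11=0)
  nb .#.#.: next=.  (t=0,i=3, bit10=0)
  nb .#..#: next=#  (t=1,i=9, bit9=1)
  nb .#...: next=#  (t=0,i=11, bit8=1)
  nb ..###: next=#  (t=2,i=9, bit7=1)
  nb ..##.: next=#  (t=1,i=11, bit6=1)
  nb ..#.#: next=#  (t=0,i=2, bit5=1)
  nb ..#..: next=.  (t=0,i=10, bit4=0)
  nb ...##: next=.  (t=3,i=1, bit3=0)
  nb ...#.: next=.  (t=0,i=1, bit2=0)
  nb ....#: next=.  (t=7,i=9, bit1=0)
  nb .....: next=.  (t=7,i=5, bit0=0)
  bits 00110110101010101110001111100000 = 917169120

917169120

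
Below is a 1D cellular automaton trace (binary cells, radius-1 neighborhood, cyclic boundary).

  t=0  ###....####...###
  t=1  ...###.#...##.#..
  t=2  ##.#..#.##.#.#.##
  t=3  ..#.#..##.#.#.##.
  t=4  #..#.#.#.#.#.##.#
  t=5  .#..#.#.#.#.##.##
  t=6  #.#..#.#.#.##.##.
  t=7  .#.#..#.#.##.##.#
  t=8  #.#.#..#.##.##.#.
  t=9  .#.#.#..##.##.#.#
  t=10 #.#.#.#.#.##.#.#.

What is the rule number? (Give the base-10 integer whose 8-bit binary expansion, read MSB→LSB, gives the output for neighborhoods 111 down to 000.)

  [7] ### => .  t=0,i=0
  [6] ##. => .  t=0,i=2
  [5] #.# => #  t=1,i=6
  [4] #.. => #  t=0,i=3
  [3] .## => #  t=0,i=7
  [2] .#. => .  t=1,i=7
  [1] ..# => .  t=0,i=6
  [0] ... => #  t=0,i=4
  bits 00111001 = 57

57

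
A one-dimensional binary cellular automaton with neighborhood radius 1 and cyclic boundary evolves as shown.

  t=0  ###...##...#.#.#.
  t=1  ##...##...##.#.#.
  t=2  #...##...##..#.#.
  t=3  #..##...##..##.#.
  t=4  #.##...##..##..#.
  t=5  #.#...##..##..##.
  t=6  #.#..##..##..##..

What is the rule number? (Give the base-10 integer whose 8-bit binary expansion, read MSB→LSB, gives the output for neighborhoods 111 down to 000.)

  nb ###: next=#  (t=0,i=1, bit7=1)
  nb ##.: next=.  (t=0,i=2, bit6=0)
  nb #.#: next=.  (t=0,i=12, bit5=0)
  nb #..: next=.  (t=0,i=3, bit4=0)
  nb .##: next=#  (t=0,i=0, bit3=1)
  nb .#.: next=#  (t=0,i=11, bit2=1)
  nb ..#: next=#  (t=0,i=5, bit1=1)
  nb ...: next=.  (t=0,i=4, bit0=0)
  bits 10001110 = 142

142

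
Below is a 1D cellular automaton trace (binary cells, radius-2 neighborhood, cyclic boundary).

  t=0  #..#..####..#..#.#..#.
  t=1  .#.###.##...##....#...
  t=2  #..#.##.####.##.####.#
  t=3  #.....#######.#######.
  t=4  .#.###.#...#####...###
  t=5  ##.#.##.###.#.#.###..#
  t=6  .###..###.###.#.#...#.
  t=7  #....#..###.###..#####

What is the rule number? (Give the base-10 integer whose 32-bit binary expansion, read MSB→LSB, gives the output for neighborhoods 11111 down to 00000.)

  ##### -> .   bit 31 = 0  t=3,i=8
  ####. -> #   bit 30 = 1  t=0,i=8
  ###.# -> #   bit 29 = 1  t=1,i=5
  ###.. -> .   bit 28 = 0  t=0,i=9
  ##.## -> #   bit 27 = 1  t=1,i=6
  ##.#. -> #   bit 26 = 1  t=3,i=21
  ##..# -> .   bit 25 = 0  t=0,i=10
  ##... -> #   bit 24 = 1  t=1,i=9
  #.### -> #   bit 23 = 1  t=1,i=3
  #.##. -> .   bit 22 = 0  t=1,i=7
  #.#.# -> #   bit 21 = 1  t=4,i=1
  #.#.. -> .   bit 20 = 0  t=0,i=0
  #..## -> #   bit 19 = 1  t=0,i=5
  #..#. -> .   bit 18 = 0  t=0,i=2
  #...# -> #   bit 17 = 1  t=1,i=10
  #.... -> .   bit 16 = 0  t=1,i=15
  .#### -> #   bit 15 = 1  t=0,i=7
  .###. -> .   bit 14 = 0  t=1,i=4
  .##.# -> #   bit 13 = 1  t=2,i=6
  .##.. -> #   bit 12 = 1  t=1,i=8
  .#.## -> .   bit 11 = 0  t=1,i=2
  .#.#. -> .   bit 10 = 0  t=0,i=16
  .#..# -> #   bit 9 = 1  t=0,i=1
  .#... -> #   bit 8 = 1  t=1,i=19
  ..### -> .   bit 7 = 0  t=0,i=6
  ..##. -> .   bit 6 = 0  t=1,i=12
  ..#.# -> .   bit 5 = 0  t=0,i=15
  ..#.. -> #   bit 4 = 1  t=0,i=3
  ...## -> #   bit 3 = 1  t=1,i=11
  ...#. -> #   bit 2 = 1  t=1,i=0
  ....# -> #   bit 1 = 1  t=1,i=16
  ..... -> #   bit 0 = 1  t=3,i=3
  bits 01101101101010101011001100011111 = 1839903519

1839903519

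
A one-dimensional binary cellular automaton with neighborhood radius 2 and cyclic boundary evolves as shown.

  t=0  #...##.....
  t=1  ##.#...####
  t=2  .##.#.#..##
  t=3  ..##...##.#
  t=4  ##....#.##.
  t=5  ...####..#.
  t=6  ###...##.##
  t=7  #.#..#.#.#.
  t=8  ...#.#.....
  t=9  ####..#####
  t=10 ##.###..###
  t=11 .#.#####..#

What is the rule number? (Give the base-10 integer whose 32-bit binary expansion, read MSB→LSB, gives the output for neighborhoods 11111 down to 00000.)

3062457151

  [31] ##### => #  t=1,i=9
  [30] ####. => .  t=1,i=0
  [29] ###.# => #  t=1,i=1
  [28] ###.. => #  t=5,i=6
  [27] ##.## => .  t=2,i=0
  [26] ##.#. => #  t=1,i=2
  [25] ##..# => #  t=5,i=7
  [24] ##... => .  t=0,i=6
  [23] #.### => #  t=6,i=9
  [22] #.##. => .  t=2,i=1
  [21] #.#.# => .  t=2,i=4
  [20] #.#.. => .  t=1,i=3
  [19] #..## => #  t=2,i=8
  [18] #..#. => .  t=5,i=8
  [17] #...# => .  t=0,i=2
  [16] #.... => #  t=0,i=7
  [15] .#### => .  t=1,i=8
  [14] .###. => #  t=10,i=4
  [13] .##.# => #  t=2,i=2
  [12] .##.. => .  t=0,i=5
  [11] .#.## => .  t=4,i=7
  [10] .#.#. => .  t=2,i=5
  [9] .#..# => #  t=2,i=7
  [8] .#... => #  t=0,i=1
  [7] ..### => .  t=1,i=7
  [6] ..##. => .  t=0,i=4
  [5] ..#.# => #  t=4,i=6
  [4] ..#.. => #  t=0,i=0
  [3] ...## => #  t=0,i=3
  [2] ...#. => #  t=0,i=10
  [1] ....# => #  t=0,i=9
  [0] ..... => #  t=0,i=8
  bits 10110110100010010110001100111111 = 3062457151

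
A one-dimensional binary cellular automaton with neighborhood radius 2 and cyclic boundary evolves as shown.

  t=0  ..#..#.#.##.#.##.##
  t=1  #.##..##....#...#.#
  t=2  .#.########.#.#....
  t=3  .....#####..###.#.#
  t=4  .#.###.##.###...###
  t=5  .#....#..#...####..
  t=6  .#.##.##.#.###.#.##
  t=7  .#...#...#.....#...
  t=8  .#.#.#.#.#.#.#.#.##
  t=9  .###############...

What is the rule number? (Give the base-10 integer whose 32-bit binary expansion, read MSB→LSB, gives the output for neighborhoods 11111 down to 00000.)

  #####|#  b31=1 t=2,i=5
  ####.|#  b30=1 t=2,i=9
  ###.#|.  b29=0 t=2,i=10
  ###..|.  b28=0 t=3,i=9
  ##.##|#  b27=1 t=0,i=16
  ##.#.|.  b26=0 t=0,i=11
  ##..#|#  b25=1 t=0,i=0
  ##...|#  b24=1 t=1,i=8
  #.###|.  b23=0 t=2,i=3
  #.##.|.  b22=0 t=0,i=9
  #.#.#|#  b21=1 t=0,i=7
  #.#..|#  b20=1 t=2,i=14
  #..##|#  b19=1 t=1,i=5
  #..#.|.  b18=0 t=0,i=1
  #...#|#  b17=1 t=1,i=14
  #....|#  b16=1 t=1,i=9
  .####|.  b15=0 t=2,i=4
  .###.|.  b14=0 t=3,i=13
  .##.#|.  b13=0 t=0,i=10
  .##..|#  b12=1 t=0,i=18
  .#.##|.  b11=0 t=0,i=8
  .#.#.|#  b10=1 t=0,i=6
  .#..#|#  b9=1 t=0,i=3
  .#...|.  b8=0 t=1,i=13
  ..###|#  b7=1 t=3,i=5
  ..##.|#  b6=1 t=1,i=6
  ..#.#|.  b5=0 t=0,i=5
  ..#..|#  b4=1 t=0,i=2
  ...##|#  b3=1 t=3,i=4
  ...#.|.  b2=0 t=1,i=11
  ....#|#  b1=1 t=1,i=10
  .....|.  b0=0 t=2,i=17
  bits 11001011001110110001011011011010 = 3409647322

3409647322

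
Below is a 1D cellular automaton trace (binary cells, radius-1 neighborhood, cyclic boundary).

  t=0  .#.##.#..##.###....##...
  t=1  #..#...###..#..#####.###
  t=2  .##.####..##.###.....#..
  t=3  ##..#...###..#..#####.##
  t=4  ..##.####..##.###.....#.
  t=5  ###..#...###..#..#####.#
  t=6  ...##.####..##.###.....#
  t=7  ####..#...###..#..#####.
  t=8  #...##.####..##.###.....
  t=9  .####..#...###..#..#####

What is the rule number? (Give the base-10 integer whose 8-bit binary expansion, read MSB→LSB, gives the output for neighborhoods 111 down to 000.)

27

  nb ###: next=.  (t=0,i=13, bit7=0)
  nb ##.: next=.  (t=0,i=4, bit6=0)
  nb #.#: next=.  (t=0,i=2, bit5=0)
  nb #..: next=#  (t=0,i=7, bit4=1)
  nb .##: next=#  (t=0,i=3, bit3=1)
  nb .#.: next=.  (t=0,i=1, bit2=0)
  nb ..#: next=#  (t=0,i=0, bit1=1)
  nb ...: next=#  (t=0,i=16, bit0=1)
  bits 00011011 = 27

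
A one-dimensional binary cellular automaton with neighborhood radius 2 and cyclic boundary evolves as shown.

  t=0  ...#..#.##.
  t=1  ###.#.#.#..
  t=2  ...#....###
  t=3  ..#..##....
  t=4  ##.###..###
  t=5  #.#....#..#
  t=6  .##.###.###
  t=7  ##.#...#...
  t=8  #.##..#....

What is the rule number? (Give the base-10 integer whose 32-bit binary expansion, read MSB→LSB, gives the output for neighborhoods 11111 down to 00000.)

3428385383

  [31] ##### => #  t=4,i=10
  [30] ####. => #  t=4,i=0
  [29] ###.# => .  t=1,i=2
  [28] ###.. => .  t=2,i=10
  [27] ##.## => #  t=4,i=2
  [26] ##.#. => #  t=1,i=3
  [25] ##..# => .  t=4,i=6
  [24] ##... => .  t=0,i=10
  [23] #.### => .  t=4,i=3
  [22] #.##. => #  t=0,i=8
  [21] #.#.# => .  t=1,i=4
  [20] #.#.. => #  t=1,i=8
  [19] #..## => #  t=1,i=10
  [18] #..#. => .  t=0,i=5
  [17] #...# => .  t=2,i=1
  [16] #.... => #  t=0,i=0
  [15] .#### => .  t=4,i=9
  [14] .###. => .  t=1,i=1
  [13] .##.# => .  t=5,i=0
  [12] .##.. => .  t=0,i=9
  [11] .#.## => .  t=0,i=7
  [10] .#.#. => .  t=1,i=5
  [9] .#..# => #  t=0,i=4
  [8] .#... => .  t=2,i=4
  [7] ..### => .  t=1,i=0
  [6] ..##. => #  t=3,i=5
  [5] ..#.# => #  t=0,i=6
  [4] ..#.. => .  t=0,i=3
  [3] ...## => .  t=2,i=7
  [2] ...#. => #  t=0,i=2
  [1] ....# => #  t=0,i=1
  [0] ..... => #  t=3,i=9
  bits 11001100010110010000001001100111 = 3428385383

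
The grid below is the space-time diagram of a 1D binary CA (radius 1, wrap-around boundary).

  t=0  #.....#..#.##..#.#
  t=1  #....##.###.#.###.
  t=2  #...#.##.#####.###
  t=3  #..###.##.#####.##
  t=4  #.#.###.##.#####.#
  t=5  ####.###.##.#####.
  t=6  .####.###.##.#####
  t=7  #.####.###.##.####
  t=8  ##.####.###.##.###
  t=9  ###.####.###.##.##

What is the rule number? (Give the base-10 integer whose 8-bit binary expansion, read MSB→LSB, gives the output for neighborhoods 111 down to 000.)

  ### -> #   bit 7 = 1  t=1,i=9
  ##. -> #   bit 6 = 1  t=0,i=0
  #.# -> #   bit 5 = 1  t=0,i=10
  #.. -> .   bit 4 = 0  t=0,i=1
  .## -> .   bit 3 = 0  t=0,i=11
  .#. -> #   bit 2 = 1  t=0,i=6
  ..# -> #   bit 1 = 1  t=0,i=5
  ... -> .   bit 0 = 0  t=0,i=2
  bits 11100110 = 230

230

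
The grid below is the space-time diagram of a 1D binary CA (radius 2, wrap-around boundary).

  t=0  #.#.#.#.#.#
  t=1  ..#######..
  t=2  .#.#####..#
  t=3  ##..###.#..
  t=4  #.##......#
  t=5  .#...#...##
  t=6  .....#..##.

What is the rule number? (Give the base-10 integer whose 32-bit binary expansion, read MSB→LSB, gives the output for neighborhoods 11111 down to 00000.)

3391718488

  #####|#  b31=1 t=1,i=4
  ####.|#  b30=1 t=1,i=7
  ###.#|.  b29=0 t=3,i=6
  ###..|.  b28=0 t=1,i=8
  ##.##|#  b27=1 t=4,i=1
  ##.#.|.  b26=0 t=0,i=1
  ##..#|#  b25=1 t=2,i=8
  ##...|.  b24=0 t=1,i=9
  #.###|.  b23=0 t=2,i=3
  #.##.|.  b22=0 t=0,i=10
  #.#.#|#  b21=1 t=0,i=2
  #.#..|.  b20=0 t=3,i=8
  #..##|#  b19=1 t=3,i=3
  #..#.|.  b18=0 t=2,i=9
  #...#|.  b17=0 t=5,i=3
  #....|#  b16=1 t=1,i=10
  .####|#  b15=1 t=1,i=3
  .###.|.  b14=0 t=3,i=5
  .##.#|.  b13=0 t=0,i=0
  .##..|.  b12=0 t=3,i=1
  .#.##|.  b11=0 t=0,i=9
  .#.#.|#  b10=1 t=0,i=3
  .#..#|.  b9=0 t=3,i=9
  .#...|.  b8=0 t=5,i=2
  ..###|.  b7=0 t=1,i=2
  ..##.|#  b6=1 t=3,i=0
  ..#.#|.  b5=0 t=2,i=10
  ..#..|#  b4=1 t=5,i=5
  ...##|#  b3=1 t=1,i=1
  ...#.|.  b2=0 t=5,i=4
  ....#|.  b1=0 t=1,i=0
  .....|.  b0=0 t=4,i=6
  bits 11001010001010011000010001011000 = 3391718488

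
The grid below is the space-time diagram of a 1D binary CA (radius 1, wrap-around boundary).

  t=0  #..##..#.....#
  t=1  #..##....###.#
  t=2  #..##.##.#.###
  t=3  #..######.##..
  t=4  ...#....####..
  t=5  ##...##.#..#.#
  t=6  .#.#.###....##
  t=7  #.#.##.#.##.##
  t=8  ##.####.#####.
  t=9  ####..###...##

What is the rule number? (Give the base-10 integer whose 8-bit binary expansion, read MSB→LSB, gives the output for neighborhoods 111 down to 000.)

105

  [7] ### => .  t=1,i=10
  [6] ##. => #  t=0,i=0
  [5] #.# => #  t=1,i=12
  [4] #.. => .  t=0,i=1
  [3] .## => #  t=0,i=3
  [2] .#. => .  t=0,i=7
  [1] ..# => .  t=0,i=2
  [0] ... => #  t=0,i=9
  bits 01101001 = 105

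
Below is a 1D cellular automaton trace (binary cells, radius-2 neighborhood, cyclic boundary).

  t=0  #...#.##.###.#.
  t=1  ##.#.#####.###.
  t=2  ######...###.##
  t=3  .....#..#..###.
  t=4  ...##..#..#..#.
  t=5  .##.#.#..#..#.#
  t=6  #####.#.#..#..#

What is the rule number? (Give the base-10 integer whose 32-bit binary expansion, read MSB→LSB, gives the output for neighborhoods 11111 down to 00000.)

  ##### -> .   bit 31 = 0  t=1,i=7
  ####. -> .   bit 30 = 0  t=1,i=8
  ###.# -> #   bit 29 = 1  t=0,i=11
  ###.. -> #   bit 28 = 1  t=2,i=5
  ##.## -> #   bit 27 = 1  t=0,i=8
  ##.#. -> #   bit 26 = 1  t=0,i=12
  ##..# -> .   bit 25 = 0  t=4,i=5
  ##... -> .   bit 24 = 0  t=2,i=6
  #.### -> #   bit 23 = 1  t=0,i=9
  #.##. -> #   bit 22 = 1  t=0,i=6
  #.#.# -> #   bit 21 = 1  t=0,i=13
  #.#.. -> #   bit 20 = 1  t=0,i=0
  #..## -> #   bit 19 = 1  t=3,i=10
  #..#. -> #   bit 18 = 1  t=3,i=7
  #...# -> .   bit 17 = 0  t=0,i=2
  #.... -> .   bit 16 = 0  t=3,i=0
  .#### -> .   bit 15 = 0  t=1,i=6
  .###. -> .   bit 14 = 0  t=0,i=10
  .##.# -> #   bit 13 = 1  t=0,i=7
  .##.. -> #   bit 12 = 1  t=4,i=4
  .#.## -> #   bit 11 = 1  t=0,i=5
  .#.#. -> .   bit 10 = 0  t=0,i=14
  .#..# -> .   bit 9 = 0  t=3,i=6
  .#... -> #   bit 8 = 1  t=0,i=1
  ..### -> .   bit 7 = 0  t=2,i=9
  ..##. -> .   bit 6 = 0  t=4,i=3
  ..#.# -> .   bit 5 = 0  t=0,i=4
  ..#.. -> .   bit 4 = 0  t=3,i=5
  ...## -> #   bit 3 = 1  t=2,i=8
  ...#. -> #   bit 2 = 1  t=0,i=3
  ....# -> #   bit 1 = 1  t=3,i=3
  ..... -> .   bit 0 = 0  t=3,i=1
  bits 00111100111111000011100100001110 = 1023162638

1023162638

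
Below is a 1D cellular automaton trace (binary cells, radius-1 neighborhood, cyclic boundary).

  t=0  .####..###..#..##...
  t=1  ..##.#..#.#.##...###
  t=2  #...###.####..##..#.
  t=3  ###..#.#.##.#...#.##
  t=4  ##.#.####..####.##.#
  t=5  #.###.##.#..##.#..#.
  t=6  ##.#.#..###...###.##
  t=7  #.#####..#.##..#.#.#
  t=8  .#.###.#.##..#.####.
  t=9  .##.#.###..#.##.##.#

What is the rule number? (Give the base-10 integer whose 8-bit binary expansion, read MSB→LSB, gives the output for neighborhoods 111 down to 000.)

  ### -> #   bit 7 = 1  t=0,i=2
  ##. -> .   bit 6 = 0  t=0,i=4
  #.# -> #   bit 5 = 1  t=1,i=4
  #.. -> #   bit 4 = 1  t=0,i=5
  .## -> .   bit 3 = 0  t=0,i=1
  .#. -> #   bit 2 = 1  t=0,i=12
  ..# -> .   bit 1 = 0  t=0,i=0
  ... -> #   bit 0 = 1  t=0,i=18
  bits 10110101 = 181

181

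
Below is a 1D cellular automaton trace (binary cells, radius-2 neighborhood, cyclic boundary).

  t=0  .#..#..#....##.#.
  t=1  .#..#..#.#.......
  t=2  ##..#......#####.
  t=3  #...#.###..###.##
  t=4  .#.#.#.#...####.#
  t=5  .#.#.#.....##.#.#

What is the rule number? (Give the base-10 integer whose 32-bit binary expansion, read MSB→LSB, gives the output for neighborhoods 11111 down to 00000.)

  #####|#  b31=1 t=2,i=13
  ####.|.  b30=0 t=2,i=14
  ###.#|#  b29=1 t=2,i=15
  ###..|.  b28=0 t=3,i=0
  ##.##|#  b27=1 t=2,i=16
  ##.#.|.  b26=0 t=0,i=14
  ##..#|.  b25=0 t=2,i=2
  ##...|#  b24=1 t=3,i=1
  #.###|.  b23=0 t=3,i=6
  #.##.|#  b22=1 t=2,i=0
  #.#.#|#  b21=1 t=4,i=1
  #.#..|.  b20=0 t=0,i=15
  #..##|.  b19=0 t=3,i=10
  #..#.|.  b18=0 t=0,i=0
  #...#|.  b17=0 t=3,i=2
  #....|#  b16=1 t=0,i=9
  .####|#  b15=1 t=2,i=12
  .###.|#  b14=1 t=3,i=7
  .##.#|.  b13=0 t=0,i=13
  .##..|.  b12=0 t=2,i=1
  .#.##|#  b11=1 t=3,i=5
  .#.#.|.  b10=0 t=1,i=8
  .#..#|.  b9=0 t=0,i=2
  .#...|.  b8=0 t=0,i=8
  ..###|#  b7=1 t=2,i=11
  ..##.|.  b6=0 t=0,i=12
  ..#.#|.  b5=0 t=1,i=7
  ..#..|#  b4=1 t=0,i=1
  ...##|.  b3=0 t=0,i=11
  ...#.|#  b2=1 t=1,i=0
  ....#|.  b1=0 t=0,i=10
  .....|#  b0=1 t=1,i=12
  bits 10101001011000011100100010010101 = 2841757845

2841757845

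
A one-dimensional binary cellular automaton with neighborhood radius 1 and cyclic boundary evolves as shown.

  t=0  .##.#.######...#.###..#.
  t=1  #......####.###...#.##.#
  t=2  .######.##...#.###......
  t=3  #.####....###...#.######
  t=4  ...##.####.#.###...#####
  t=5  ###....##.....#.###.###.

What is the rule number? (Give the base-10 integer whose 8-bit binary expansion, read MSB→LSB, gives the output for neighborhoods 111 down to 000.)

  ###|#  b7=1 t=0,i=7
  ##.|.  b6=0 t=0,i=2
  #.#|.  b5=0 t=0,i=3
  #..|#  b4=1 t=0,i=12
  .##|.  b3=0 t=0,i=1
  .#.|.  b2=0 t=0,i=4
  ..#|#  b1=1 t=0,i=0
  ...|#  b0=1 t=0,i=13
  bits 10010011 = 147

147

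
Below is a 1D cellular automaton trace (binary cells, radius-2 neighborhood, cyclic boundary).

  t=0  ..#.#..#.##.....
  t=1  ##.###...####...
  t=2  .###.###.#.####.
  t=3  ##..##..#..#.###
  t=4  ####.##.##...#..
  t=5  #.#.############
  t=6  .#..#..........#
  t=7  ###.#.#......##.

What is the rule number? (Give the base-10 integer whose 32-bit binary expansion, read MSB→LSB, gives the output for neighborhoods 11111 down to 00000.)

  ##### -> .   bit 31 = 0  t=3,i=15
  ####. -> #   bit 30 = 1  t=1,i=11
  ###.# -> .   bit 29 = 0  t=2,i=3
  ###.. -> #   bit 28 = 1  t=1,i=5
  ##.## -> #   bit 27 = 1  t=1,i=2
  ##.#. -> #   bit 26 = 1  t=2,i=8
  ##..# -> #   bit 25 = 1  t=2,i=15
  ##... -> #   bit 24 = 1  t=0,i=11
  #.### -> #   bit 23 = 1  t=1,i=3
  #.##. -> #   bit 22 = 1  t=0,i=9
  #.#.# -> .   bit 21 = 0  t=2,i=9
  #.#.. -> #   bit 20 = 1  t=0,i=4
  #..## -> #   bit 19 = 1  t=2,i=0
  #..#. -> .   bit 18 = 0  t=0,i=6
  #...# -> #   bit 17 = 1  t=1,i=7
  #.... -> #   bit 16 = 1  t=0,i=12
  .#### -> .   bit 15 = 0  t=1,i=10
  .###. -> .   bit 14 = 0  t=1,i=4
  .##.# -> #   bit 13 = 1  t=1,i=1
  .##.. -> #   bit 12 = 1  t=0,i=10
  .#.## -> .   bit 11 = 0  t=0,i=8
  .#.#. -> #   bit 10 = 1  t=0,i=3
  .#..# -> #   bit 9 = 1  t=0,i=5
  .#... -> .   bit 8 = 0  t=6,i=5
  ..### -> #   bit 7 = 1  t=1,i=9
  ..##. -> .   bit 6 = 0  t=1,i=0
  ..#.# -> .   bit 5 = 0  t=0,i=2
  ..#.. -> #   bit 4 = 1  t=3,i=8
  ...## -> .   bit 3 = 0  t=1,i=8
  ...#. -> #   bit 2 = 1  t=0,i=1
  ....# -> #   bit 1 = 1  t=0,i=0
  ..... -> .   bit 0 = 0  t=0,i=13
  bits 01011111110110110011011010010110 = 1608201878

1608201878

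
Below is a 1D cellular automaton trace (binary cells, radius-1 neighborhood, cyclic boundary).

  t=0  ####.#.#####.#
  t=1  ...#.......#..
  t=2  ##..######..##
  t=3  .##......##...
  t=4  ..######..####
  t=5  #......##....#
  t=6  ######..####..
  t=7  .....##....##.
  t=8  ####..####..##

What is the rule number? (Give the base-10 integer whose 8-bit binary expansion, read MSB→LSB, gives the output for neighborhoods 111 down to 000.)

  nb ###: next=.  (t=0,i=0, bit7=0)
  nb ##.: next=#  (t=0,i=3, bit6=1)
  nb #.#: next=.  (t=0,i=4, bit5=0)
  nb #..: next=#  (t=1,i=4, bit4=1)
  nb .##: next=.  (t=0,i=7, bit3=0)
  nb .#.: next=.  (t=0,i=5, bit2=0)
  nb ..#: next=.  (t=1,i=2, bit1=0)
  nb ...: next=#  (t=1,i=0, bit0=1)
  bits 01010001 = 81

81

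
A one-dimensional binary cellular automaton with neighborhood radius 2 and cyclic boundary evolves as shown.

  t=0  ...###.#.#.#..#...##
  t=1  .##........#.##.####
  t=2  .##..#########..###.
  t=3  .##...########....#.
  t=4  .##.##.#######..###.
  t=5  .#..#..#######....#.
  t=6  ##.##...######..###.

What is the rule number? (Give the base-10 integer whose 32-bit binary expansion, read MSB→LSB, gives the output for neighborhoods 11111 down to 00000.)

3503724671

  [31] ##### => #  t=2,i=7
  [30] ####. => #  t=1,i=18
  [29] ###.# => .  t=0,i=5
  [28] ###.. => #  t=2,i=13
  [27] ##.## => .  t=1,i=0
  [26] ##.#. => .  t=0,i=6
  [25] ##..# => .  t=2,i=3
  [24] ##... => .  t=0,i=0
  [23] #.### => #  t=1,i=16
  [22] #.##. => #  t=1,i=1
  [21] #.#.# => .  t=0,i=7
  [20] #.#.. => #  t=0,i=11
  [19] #..## => .  t=2,i=0
  [18] #..#. => #  t=0,i=13
  [17] #...# => #  t=0,i=1
  [16] #.... => .  t=1,i=4
  [15] .#### => #  t=1,i=17
  [14] .###. => .  t=0,i=4
  [13] .##.# => .  t=1,i=14
  [12] .##.. => #  t=0,i=19
  [11] .#.## => #  t=1,i=12
  [10] .#.#. => .  t=0,i=8
  [9] .#..# => .  t=0,i=12
  [8] .#... => .  t=0,i=15
  [7] ..### => .  t=0,i=3
  [6] ..##. => #  t=0,i=18
  [5] ..#.# => #  t=1,i=11
  [4] ..#.. => #  t=0,i=14
  [3] ...## => #  t=0,i=2
  [2] ...#. => #  t=1,i=10
  [1] ....# => #  t=1,i=9
  [0] ..... => #  t=1,i=5
  bits 11010000110101101001100001111111 = 3503724671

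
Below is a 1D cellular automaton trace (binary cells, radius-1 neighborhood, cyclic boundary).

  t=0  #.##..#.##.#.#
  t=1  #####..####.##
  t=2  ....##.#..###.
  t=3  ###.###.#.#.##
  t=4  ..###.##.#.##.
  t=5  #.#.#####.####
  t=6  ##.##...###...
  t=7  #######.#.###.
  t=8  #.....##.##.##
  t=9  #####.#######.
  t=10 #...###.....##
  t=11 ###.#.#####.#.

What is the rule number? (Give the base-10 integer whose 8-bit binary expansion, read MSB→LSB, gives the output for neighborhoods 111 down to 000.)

  nb ###: next=.  (t=1,i=0, bit7=0)
  nb ##.: next=#  (t=0,i=0, bit6=1)
  nb #.#: next=#  (t=0,i=1, bit5=1)
  nb #..: next=#  (t=0,i=4, bit4=1)
  nb .##: next=#  (t=0,i=2, bit3=1)
  nb .#.: next=.  (t=0,i=6, bit2=0)
  nb ..#: next=.  (t=0,i=5, bit1=0)
  nb ...: next=#  (t=2,i=0, bit0=1)
  bits 01111001 = 121

121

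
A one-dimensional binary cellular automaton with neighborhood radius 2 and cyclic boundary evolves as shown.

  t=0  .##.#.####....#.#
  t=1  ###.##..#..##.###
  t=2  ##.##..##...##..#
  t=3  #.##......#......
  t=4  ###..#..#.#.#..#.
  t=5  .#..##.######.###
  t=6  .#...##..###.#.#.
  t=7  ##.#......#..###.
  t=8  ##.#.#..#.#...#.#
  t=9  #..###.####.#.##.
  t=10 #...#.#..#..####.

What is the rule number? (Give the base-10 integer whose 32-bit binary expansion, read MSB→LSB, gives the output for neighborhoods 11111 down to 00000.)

  ##### -> #   bit 31 = 1  t=1,i=0
  ####. -> #   bit 30 = 1  t=0,i=8
  ###.# -> .   bit 29 = 0  t=1,i=2
  ###.. -> .   bit 28 = 0  t=0,i=9
  ##.## -> #   bit 27 = 1  t=1,i=3
  ##.#. -> .   bit 26 = 0  t=0,i=3
  ##..# -> .   bit 25 = 0  t=1,i=6
  ##... -> .   bit 24 = 0  t=0,i=10
  #.### -> .   bit 23 = 0  t=0,i=6
  #.##. -> #   bit 22 = 1  t=0,i=1
  #.#.# -> #   bit 21 = 1  t=0,i=4
  #.#.. -> #   bit 20 = 1  t=4,i=12
  #..## -> .   bit 19 = 0  t=1,i=10
  #..#. -> #   bit 18 = 1  t=1,i=7
  #...# -> #   bit 17 = 1  t=2,i=10
  #.... -> #   bit 16 = 1  t=0,i=11
  .#### -> .   bit 15 = 0  t=0,i=7
  .###. -> #   bit 14 = 1  t=2,i=0
  .##.# -> #   bit 13 = 1  t=0,i=2
  .##.. -> .   bit 12 = 0  t=1,i=5
  .#.## -> #   bit 11 = 1  t=0,i=0
  .#.#. -> #   bit 10 = 1  t=0,i=15
  .#..# -> .   bit 9 = 0  t=1,i=9
  .#... -> .   bit 8 = 0  t=3,i=11
  ..### -> .   bit 7 = 0  t=2,i=16
  ..##. -> .   bit 6 = 0  t=1,i=11
  ..#.# -> #   bit 5 = 1  t=0,i=14
  ..#.. -> #   bit 4 = 1  t=1,i=8
  ...## -> .   bit 3 = 0  t=2,i=11
  ...#. -> .   bit 2 = 0  t=0,i=13
  ....# -> #   bit 1 = 1  t=0,i=12
  ..... -> .   bit 0 = 0  t=3,i=6
  bits 11001000011101110110110000110010 = 3363269682

3363269682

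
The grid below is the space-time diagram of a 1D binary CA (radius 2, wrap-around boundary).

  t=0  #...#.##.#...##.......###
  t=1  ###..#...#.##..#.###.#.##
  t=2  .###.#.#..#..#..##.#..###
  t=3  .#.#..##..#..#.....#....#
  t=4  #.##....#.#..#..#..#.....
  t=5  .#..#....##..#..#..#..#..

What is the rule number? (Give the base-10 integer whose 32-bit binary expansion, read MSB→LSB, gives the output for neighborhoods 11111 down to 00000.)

  [31] ##### => .  t=1,i=0
  [30] ####. => #  t=0,i=24
  [29] ###.# => #  t=1,i=19
  [28] ###.. => #  t=0,i=0
  [27] ##.## => .  t=2,i=0
  [26] ##.#. => .  t=0,i=8
  [25] ##..# => #  t=1,i=3
  [24] ##... => #  t=0,i=1
  [23] #.### => #  t=1,i=17
  [22] #.##. => .  t=0,i=6
  [21] #.#.# => .  t=1,i=21
  [20] #.#.. => #  t=0,i=9
  [19] #..## => .  t=2,i=15
  [18] #..#. => .  t=1,i=4
  [17] #...# => #  t=0,i=2
  [16] #.... => .  t=0,i=16
  [15] .#### => #  t=0,i=23
  [14] .###. => .  t=1,i=18
  [13] .##.# => .  t=0,i=7
  [12] .##.. => .  t=0,i=14
  [11] .#.## => #  t=0,i=5
  [10] .#.#. => #  t=2,i=6
  [9] .#..# => .  t=2,i=8
  [8] .#... => .  t=0,i=10
  [7] ..### => .  t=0,i=22
  [6] ..##. => .  t=0,i=13
  [5] ..#.# => .  t=0,i=4
  [4] ..#.. => #  t=1,i=5
  [3] ...## => #  t=0,i=12
  [2] ...#. => .  t=0,i=3
  [1] ....# => .  t=0,i=20
  [0] ..... => #  t=0,i=17
  bits 01110011100100101000110000011001 = 1938983961

1938983961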